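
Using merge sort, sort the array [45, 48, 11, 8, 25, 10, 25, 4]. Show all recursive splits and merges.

Merge sort trace:

Split: [45, 48, 11, 8, 25, 10, 25, 4] -> [45, 48, 11, 8] and [25, 10, 25, 4]
  Split: [45, 48, 11, 8] -> [45, 48] and [11, 8]
    Split: [45, 48] -> [45] and [48]
    Merge: [45] + [48] -> [45, 48]
    Split: [11, 8] -> [11] and [8]
    Merge: [11] + [8] -> [8, 11]
  Merge: [45, 48] + [8, 11] -> [8, 11, 45, 48]
  Split: [25, 10, 25, 4] -> [25, 10] and [25, 4]
    Split: [25, 10] -> [25] and [10]
    Merge: [25] + [10] -> [10, 25]
    Split: [25, 4] -> [25] and [4]
    Merge: [25] + [4] -> [4, 25]
  Merge: [10, 25] + [4, 25] -> [4, 10, 25, 25]
Merge: [8, 11, 45, 48] + [4, 10, 25, 25] -> [4, 8, 10, 11, 25, 25, 45, 48]

Final sorted array: [4, 8, 10, 11, 25, 25, 45, 48]

The merge sort proceeds by recursively splitting the array and merging sorted halves.
After all merges, the sorted array is [4, 8, 10, 11, 25, 25, 45, 48].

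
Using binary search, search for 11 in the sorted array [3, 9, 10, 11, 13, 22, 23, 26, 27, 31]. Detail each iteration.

Binary search for 11 in [3, 9, 10, 11, 13, 22, 23, 26, 27, 31]:

lo=0, hi=9, mid=4, arr[mid]=13 -> 13 > 11, search left half
lo=0, hi=3, mid=1, arr[mid]=9 -> 9 < 11, search right half
lo=2, hi=3, mid=2, arr[mid]=10 -> 10 < 11, search right half
lo=3, hi=3, mid=3, arr[mid]=11 -> Found target at index 3!

Binary search finds 11 at index 3 after 4 comparisons. The search repeatedly halves the search space by comparing with the middle element.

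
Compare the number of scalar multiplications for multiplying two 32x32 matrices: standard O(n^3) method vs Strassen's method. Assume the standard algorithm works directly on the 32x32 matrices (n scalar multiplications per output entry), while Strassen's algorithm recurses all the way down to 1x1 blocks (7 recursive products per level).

Matrix multiplication for 32x32 matrices:

Standard algorithm: 32^3 = 32768 multiplications
Strassen's algorithm: 7^(log2(32)) = 7^5 = 16807 multiplications
Savings: 32768 - 16807 = 15961 multiplications

Standard: 32768 multiplications (32^3). Strassen: 16807 multiplications (7^5). Strassen reduces 8 recursive multiplications to 7 at each level.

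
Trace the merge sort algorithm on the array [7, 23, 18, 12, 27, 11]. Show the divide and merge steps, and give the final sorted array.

Merge sort trace:

Split: [7, 23, 18, 12, 27, 11] -> [7, 23, 18] and [12, 27, 11]
  Split: [7, 23, 18] -> [7] and [23, 18]
    Split: [23, 18] -> [23] and [18]
    Merge: [23] + [18] -> [18, 23]
  Merge: [7] + [18, 23] -> [7, 18, 23]
  Split: [12, 27, 11] -> [12] and [27, 11]
    Split: [27, 11] -> [27] and [11]
    Merge: [27] + [11] -> [11, 27]
  Merge: [12] + [11, 27] -> [11, 12, 27]
Merge: [7, 18, 23] + [11, 12, 27] -> [7, 11, 12, 18, 23, 27]

Final sorted array: [7, 11, 12, 18, 23, 27]

The merge sort proceeds by recursively splitting the array and merging sorted halves.
After all merges, the sorted array is [7, 11, 12, 18, 23, 27].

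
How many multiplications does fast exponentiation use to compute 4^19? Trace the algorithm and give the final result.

Computing 4^19 by squaring (build up from 4^1; each line after the first costs one multiplication):

4^1 = 4
4^2 = (4^1)^2 = 4^2 = 16
4^4 = (4^2)^2 = 16^2 = 256
4^8 = (4^4)^2 = 256^2 = 65536
4^9 = 4 * 4^8 = 4 * 65536 = 262144
4^18 = (4^9)^2 = 262144^2 = 68719476736
4^19 = 4 * 4^18 = 4 * 68719476736 = 274877906944

Result: 274877906944
Multiplications needed: 6 (6 lines after 4^1)

4^19 = 274877906944. Using exponentiation by squaring, this requires 6 multiplications. The key idea: if the exponent is even, square the half-power; if odd, multiply by the base once.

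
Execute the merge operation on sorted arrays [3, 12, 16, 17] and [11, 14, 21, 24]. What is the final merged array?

Merging process:

Compare 3 vs 11: take 3 from left. Merged: [3]
Compare 12 vs 11: take 11 from right. Merged: [3, 11]
Compare 12 vs 14: take 12 from left. Merged: [3, 11, 12]
Compare 16 vs 14: take 14 from right. Merged: [3, 11, 12, 14]
Compare 16 vs 21: take 16 from left. Merged: [3, 11, 12, 14, 16]
Compare 17 vs 21: take 17 from left. Merged: [3, 11, 12, 14, 16, 17]
Append remaining from right: [21, 24]. Merged: [3, 11, 12, 14, 16, 17, 21, 24]

Final merged array: [3, 11, 12, 14, 16, 17, 21, 24]
Total comparisons: 6

The merged array is [3, 11, 12, 14, 16, 17, 21, 24], requiring 6 comparisons. The merge step runs in O(n) time where n is the total number of elements.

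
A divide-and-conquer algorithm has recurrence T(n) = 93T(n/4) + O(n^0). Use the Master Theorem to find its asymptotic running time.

Master Theorem for T(n) = 93T(n/4) + O(n^0):

a = 93, b = 4, c = 0
log_b(a) = log_4(93) = 3.2696

Case 1: c = 0 < log_4(93) = 3.2696
T(n) = O(n^(log_4 93))

For T(n) = 93T(n/4) + O(n^0): log_4(93) = 3.2696. This is Case 1 of the Master Theorem (c < log_b(a), work dominated by leaves), giving O(n^(log_4 93)).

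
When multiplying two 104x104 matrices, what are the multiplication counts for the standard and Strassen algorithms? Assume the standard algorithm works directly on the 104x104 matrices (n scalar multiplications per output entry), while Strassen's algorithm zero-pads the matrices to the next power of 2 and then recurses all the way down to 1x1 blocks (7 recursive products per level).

Matrix multiplication for 104x104 matrices:

Strassen's algorithm requires power-of-2 dimensions. Pad 104x104 to 128x128 (next power of 2).

Standard algorithm: 104^3 = 1124864 multiplications
Strassen's algorithm: 7^(log2(128)) = 7^7 = 823543 multiplications
Savings: 1124864 - 823543 = 301321 multiplications

Standard: 1124864 multiplications (104^3). Strassen: 823543 multiplications (7^7, after padding to 128x128). Strassen reduces 8 recursive multiplications to 7 at each level.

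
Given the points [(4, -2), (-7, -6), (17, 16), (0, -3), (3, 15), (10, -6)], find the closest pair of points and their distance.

Computing all pairwise distances among 6 points:

d((4, -2), (-7, -6)) = 11.7047
d((4, -2), (17, 16)) = 22.2036
d((4, -2), (0, -3)) = 4.1231 <-- minimum
d((4, -2), (3, 15)) = 17.0294
d((4, -2), (10, -6)) = 7.2111
d((-7, -6), (17, 16)) = 32.5576
d((-7, -6), (0, -3)) = 7.6158
d((-7, -6), (3, 15)) = 23.2594
d((-7, -6), (10, -6)) = 17.0
d((17, 16), (0, -3)) = 25.4951
d((17, 16), (3, 15)) = 14.0357
d((17, 16), (10, -6)) = 23.0868
d((0, -3), (3, 15)) = 18.2483
d((0, -3), (10, -6)) = 10.4403
d((3, 15), (10, -6)) = 22.1359

Closest pair: (4, -2) and (0, -3) with distance 4.1231

The closest pair is (4, -2) and (0, -3) with Euclidean distance 4.1231. For 6 points, brute-force pairwise comparison is shown above. For large n, the divide-and-conquer algorithm (sort by x, recurse on halves, check the dividing strip) achieves O(n log n).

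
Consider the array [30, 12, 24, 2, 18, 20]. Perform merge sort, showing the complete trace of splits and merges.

Merge sort trace:

Split: [30, 12, 24, 2, 18, 20] -> [30, 12, 24] and [2, 18, 20]
  Split: [30, 12, 24] -> [30] and [12, 24]
    Split: [12, 24] -> [12] and [24]
    Merge: [12] + [24] -> [12, 24]
  Merge: [30] + [12, 24] -> [12, 24, 30]
  Split: [2, 18, 20] -> [2] and [18, 20]
    Split: [18, 20] -> [18] and [20]
    Merge: [18] + [20] -> [18, 20]
  Merge: [2] + [18, 20] -> [2, 18, 20]
Merge: [12, 24, 30] + [2, 18, 20] -> [2, 12, 18, 20, 24, 30]

Final sorted array: [2, 12, 18, 20, 24, 30]

The merge sort proceeds by recursively splitting the array and merging sorted halves.
After all merges, the sorted array is [2, 12, 18, 20, 24, 30].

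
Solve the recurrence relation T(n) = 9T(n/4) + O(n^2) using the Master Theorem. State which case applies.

Master Theorem for T(n) = 9T(n/4) + O(n^2):

a = 9, b = 4, c = 2
log_b(a) = log_4(9) = 1.5850

Case 3: c = 2 > log_4(9) = 1.5850
T(n) = O(n^2) = O(n^2)

For T(n) = 9T(n/4) + O(n^2): log_4(9) = 1.5850. This is Case 3 of the Master Theorem (c > log_b(a), work dominated by root), giving O(n^2).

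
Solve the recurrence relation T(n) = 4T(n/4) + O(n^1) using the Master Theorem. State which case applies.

Master Theorem for T(n) = 4T(n/4) + O(n^1):

a = 4, b = 4, c = 1
log_b(a) = log_4(4) = 1.0000

Case 2: c = 1 = log_4(4) = 1.0000
T(n) = O(n^1 log n) = O(n log n)

For T(n) = 4T(n/4) + O(n^1): log_4(4) = 1.0000. This is Case 2 of the Master Theorem (c = log_b(a), equal work at all levels), giving O(n log n).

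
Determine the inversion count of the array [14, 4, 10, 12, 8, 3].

Finding inversions in [14, 4, 10, 12, 8, 3]:

(0, 1): arr[0]=14 > arr[1]=4
(0, 2): arr[0]=14 > arr[2]=10
(0, 3): arr[0]=14 > arr[3]=12
(0, 4): arr[0]=14 > arr[4]=8
(0, 5): arr[0]=14 > arr[5]=3
(1, 5): arr[1]=4 > arr[5]=3
(2, 4): arr[2]=10 > arr[4]=8
(2, 5): arr[2]=10 > arr[5]=3
(3, 4): arr[3]=12 > arr[4]=8
(3, 5): arr[3]=12 > arr[5]=3
(4, 5): arr[4]=8 > arr[5]=3

Total inversions: 11

The array has 11 inversion(s): (0,1), (0,2), (0,3), (0,4), (0,5), (1,5), (2,4), (2,5), (3,4), (3,5), (4,5). Each pair (i,j) satisfies i < j and arr[i] > arr[j].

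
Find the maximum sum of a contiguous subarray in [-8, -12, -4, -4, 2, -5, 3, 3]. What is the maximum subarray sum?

Using Kadane's algorithm on [-8, -12, -4, -4, 2, -5, 3, 3]:

Scanning through the array:
Position 1 (value -12): max_ending_here = -12, max_so_far = -8
Position 2 (value -4): max_ending_here = -4, max_so_far = -4
Position 3 (value -4): max_ending_here = -4, max_so_far = -4
Position 4 (value 2): max_ending_here = 2, max_so_far = 2
Position 5 (value -5): max_ending_here = -3, max_so_far = 2
Position 6 (value 3): max_ending_here = 3, max_so_far = 3
Position 7 (value 3): max_ending_here = 6, max_so_far = 6

Maximum subarray: [3, 3]
Maximum sum: 6

The maximum subarray is [3, 3] with sum 6. This subarray runs from index 6 to index 7.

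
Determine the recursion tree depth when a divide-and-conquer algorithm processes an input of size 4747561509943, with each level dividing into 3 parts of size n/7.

For divide and conquer with division factor 7:

Problem sizes at each level:
Level 0: 4747561509943
Level 1: 678223072849
Level 2: 96889010407
Level 3: 13841287201
Level 4: 1977326743
Level 5: 282475249
Level 6: 40353607
Level 7: 5764801
Level 8: 823543
Level 9: 117649
Level 10: 16807
Level 11: 2401
Level 12: 343
Level 13: 49
Level 14: 7
Level 15: 1

The root is level 0 and the size-1 base case is level 15 (the tree spans levels 0 through 15, i.e. 16 levels counting the root), so the depth is the number of divisions: log_7(4747561509943) = 15

The recursion tree depth is log_7(4747561509943) = 15. At each level, the problem size is divided by 7, so it takes 15 divisions to reduce to a base case of size 1. The algorithm makes 3 recursive calls at each level.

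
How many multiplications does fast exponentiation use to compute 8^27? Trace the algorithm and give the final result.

Computing 8^27 by squaring (build up from 8^1; each line after the first costs one multiplication):

8^1 = 8
8^2 = (8^1)^2 = 8^2 = 64
8^3 = 8 * 8^2 = 8 * 64 = 512
8^6 = (8^3)^2 = 512^2 = 262144
8^12 = (8^6)^2 = 262144^2 = 68719476736
8^13 = 8 * 8^12 = 8 * 68719476736 = 549755813888
8^26 = (8^13)^2 = 549755813888^2 = 302231454903657293676544
8^27 = 8 * 8^26 = 8 * 302231454903657293676544 = 2417851639229258349412352

Result: 2417851639229258349412352
Multiplications needed: 7 (7 lines after 8^1)

8^27 = 2417851639229258349412352. Using exponentiation by squaring, this requires 7 multiplications. The key idea: if the exponent is even, square the half-power; if odd, multiply by the base once.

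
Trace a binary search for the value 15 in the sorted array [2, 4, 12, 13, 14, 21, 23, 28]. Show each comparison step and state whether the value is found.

Binary search for 15 in [2, 4, 12, 13, 14, 21, 23, 28]:

lo=0, hi=7, mid=3, arr[mid]=13 -> 13 < 15, search right half
lo=4, hi=7, mid=5, arr[mid]=21 -> 21 > 15, search left half
lo=4, hi=4, mid=4, arr[mid]=14 -> 14 < 15, search right half
lo=5 > hi=4, target 15 not found

Binary search determines that 15 is not in the array after 3 comparisons. The search space was exhausted without finding the target.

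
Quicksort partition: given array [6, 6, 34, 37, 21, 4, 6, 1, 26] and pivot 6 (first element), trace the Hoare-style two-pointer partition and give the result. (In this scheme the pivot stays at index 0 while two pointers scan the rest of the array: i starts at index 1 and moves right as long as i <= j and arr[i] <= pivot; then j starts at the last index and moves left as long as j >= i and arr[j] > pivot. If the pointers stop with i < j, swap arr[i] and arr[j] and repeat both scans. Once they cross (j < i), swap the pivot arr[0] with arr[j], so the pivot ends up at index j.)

Hoare-style two-pointer partition with pivot = 6:

Initial array: [6, 6, 34, 37, 21, 4, 6, 1, 26]

Pointers start at i = 1, j = 8.
i stops at index 2 (arr[2]=34 > 6), j stops at index 7 (arr[7]=1 <= 6): swap arr[2] and arr[7], array becomes [6, 6, 1, 37, 21, 4, 6, 34, 26]
i stops at index 3 (arr[3]=37 > 6), j stops at index 6 (arr[6]=6 <= 6): swap arr[3] and arr[6], array becomes [6, 6, 1, 6, 21, 4, 37, 34, 26]
i stops at index 4 (arr[4]=21 > 6), j stops at index 5 (arr[5]=4 <= 6): swap arr[4] and arr[5], array becomes [6, 6, 1, 6, 4, 21, 37, 34, 26]
i ends at 5, j ends at 4: the pointers have crossed (j < i), so scanning stops.

Swap pivot arr[0] with arr[4] to place pivot at position 4: [4, 6, 1, 6, 6, 21, 37, 34, 26]
Pivot position: 4

After partitioning with pivot 6, the array becomes [4, 6, 1, 6, 6, 21, 37, 34, 26]. The pivot is placed at index 4. All elements to the left of the pivot are <= 6, and all elements to the right are > 6.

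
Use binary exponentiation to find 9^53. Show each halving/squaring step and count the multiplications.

Computing 9^53 by squaring (build up from 9^1; each line after the first costs one multiplication):

9^1 = 9
9^2 = (9^1)^2 = 9^2 = 81
9^3 = 9 * 9^2 = 9 * 81 = 729
9^6 = (9^3)^2 = 729^2 = 531441
9^12 = (9^6)^2 = 531441^2 = 282429536481
9^13 = 9 * 9^12 = 9 * 282429536481 = 2541865828329
9^26 = (9^13)^2 = 2541865828329^2 = 6461081889226673298932241
9^52 = (9^26)^2 = 6461081889226673298932241^2 = 41745579179292917813953351511015323088870709282081
9^53 = 9 * 9^52 = 9 * 41745579179292917813953351511015323088870709282081 = 375710212613636260325580163599137907799836383538729

Result: 375710212613636260325580163599137907799836383538729
Multiplications needed: 8 (8 lines after 9^1)

9^53 = 375710212613636260325580163599137907799836383538729. Using exponentiation by squaring, this requires 8 multiplications. The key idea: if the exponent is even, square the half-power; if odd, multiply by the base once.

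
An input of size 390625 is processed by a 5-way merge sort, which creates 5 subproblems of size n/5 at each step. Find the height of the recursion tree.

For divide and conquer with division factor 5:

Problem sizes at each level:
Level 0: 390625
Level 1: 78125
Level 2: 15625
Level 3: 3125
Level 4: 625
Level 5: 125
Level 6: 25
Level 7: 5
Level 8: 1

The root is level 0 and the size-1 base case is level 8 (the tree spans levels 0 through 8, i.e. 9 levels counting the root), so the depth is the number of divisions: log_5(390625) = 8

The recursion tree depth is log_5(390625) = 8. At each level, the problem size is divided by 5, so it takes 8 divisions to reduce to a base case of size 1. The algorithm makes 5 recursive calls at each level.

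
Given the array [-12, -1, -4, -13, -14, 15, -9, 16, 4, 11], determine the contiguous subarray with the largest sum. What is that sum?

Using Kadane's algorithm on [-12, -1, -4, -13, -14, 15, -9, 16, 4, 11]:

Scanning through the array:
Position 1 (value -1): max_ending_here = -1, max_so_far = -1
Position 2 (value -4): max_ending_here = -4, max_so_far = -1
Position 3 (value -13): max_ending_here = -13, max_so_far = -1
Position 4 (value -14): max_ending_here = -14, max_so_far = -1
Position 5 (value 15): max_ending_here = 15, max_so_far = 15
Position 6 (value -9): max_ending_here = 6, max_so_far = 15
Position 7 (value 16): max_ending_here = 22, max_so_far = 22
Position 8 (value 4): max_ending_here = 26, max_so_far = 26
Position 9 (value 11): max_ending_here = 37, max_so_far = 37

Maximum subarray: [15, -9, 16, 4, 11]
Maximum sum: 37

The maximum subarray is [15, -9, 16, 4, 11] with sum 37. This subarray runs from index 5 to index 9.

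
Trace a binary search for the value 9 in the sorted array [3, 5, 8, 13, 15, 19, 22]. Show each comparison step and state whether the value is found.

Binary search for 9 in [3, 5, 8, 13, 15, 19, 22]:

lo=0, hi=6, mid=3, arr[mid]=13 -> 13 > 9, search left half
lo=0, hi=2, mid=1, arr[mid]=5 -> 5 < 9, search right half
lo=2, hi=2, mid=2, arr[mid]=8 -> 8 < 9, search right half
lo=3 > hi=2, target 9 not found

Binary search determines that 9 is not in the array after 3 comparisons. The search space was exhausted without finding the target.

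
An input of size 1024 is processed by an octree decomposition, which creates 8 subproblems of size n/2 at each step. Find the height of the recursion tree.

For divide and conquer with division factor 2:

Problem sizes at each level:
Level 0: 1024
Level 1: 512
Level 2: 256
Level 3: 128
Level 4: 64
Level 5: 32
Level 6: 16
Level 7: 8
Level 8: 4
Level 9: 2
Level 10: 1

The root is level 0 and the size-1 base case is level 10 (the tree spans levels 0 through 10, i.e. 11 levels counting the root), so the depth is the number of divisions: log_2(1024) = 10

The recursion tree depth is log_2(1024) = 10. At each level, the problem size is divided by 2, so it takes 10 divisions to reduce to a base case of size 1. The algorithm makes 8 recursive calls at each level.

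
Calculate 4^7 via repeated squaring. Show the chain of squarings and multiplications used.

Computing 4^7 by squaring (build up from 4^1; each line after the first costs one multiplication):

4^1 = 4
4^2 = (4^1)^2 = 4^2 = 16
4^3 = 4 * 4^2 = 4 * 16 = 64
4^6 = (4^3)^2 = 64^2 = 4096
4^7 = 4 * 4^6 = 4 * 4096 = 16384

Result: 16384
Multiplications needed: 4 (4 lines after 4^1)

4^7 = 16384. Using exponentiation by squaring, this requires 4 multiplications. The key idea: if the exponent is even, square the half-power; if odd, multiply by the base once.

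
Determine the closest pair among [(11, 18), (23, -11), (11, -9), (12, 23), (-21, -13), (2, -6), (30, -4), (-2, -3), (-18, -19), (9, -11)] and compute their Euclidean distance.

Computing all pairwise distances among 10 points:

d((11, 18), (23, -11)) = 31.3847
d((11, 18), (11, -9)) = 27.0
d((11, 18), (12, 23)) = 5.099
d((11, 18), (-21, -13)) = 44.5533
d((11, 18), (2, -6)) = 25.632
d((11, 18), (30, -4)) = 29.0689
d((11, 18), (-2, -3)) = 24.6982
d((11, 18), (-18, -19)) = 47.0106
d((11, 18), (9, -11)) = 29.0689
d((23, -11), (11, -9)) = 12.1655
d((23, -11), (12, 23)) = 35.7351
d((23, -11), (-21, -13)) = 44.0454
d((23, -11), (2, -6)) = 21.587
d((23, -11), (30, -4)) = 9.8995
d((23, -11), (-2, -3)) = 26.2488
d((23, -11), (-18, -19)) = 41.7732
d((23, -11), (9, -11)) = 14.0
d((11, -9), (12, 23)) = 32.0156
d((11, -9), (-21, -13)) = 32.249
d((11, -9), (2, -6)) = 9.4868
d((11, -9), (30, -4)) = 19.6469
d((11, -9), (-2, -3)) = 14.3178
d((11, -9), (-18, -19)) = 30.6757
d((11, -9), (9, -11)) = 2.8284 <-- minimum
d((12, 23), (-21, -13)) = 48.8365
d((12, 23), (2, -6)) = 30.6757
d((12, 23), (30, -4)) = 32.45
d((12, 23), (-2, -3)) = 29.5296
d((12, 23), (-18, -19)) = 51.614
d((12, 23), (9, -11)) = 34.1321
d((-21, -13), (2, -6)) = 24.0416
d((-21, -13), (30, -4)) = 51.788
d((-21, -13), (-2, -3)) = 21.4709
d((-21, -13), (-18, -19)) = 6.7082
d((-21, -13), (9, -11)) = 30.0666
d((2, -6), (30, -4)) = 28.0713
d((2, -6), (-2, -3)) = 5.0
d((2, -6), (-18, -19)) = 23.8537
d((2, -6), (9, -11)) = 8.6023
d((30, -4), (-2, -3)) = 32.0156
d((30, -4), (-18, -19)) = 50.2892
d((30, -4), (9, -11)) = 22.1359
d((-2, -3), (-18, -19)) = 22.6274
d((-2, -3), (9, -11)) = 13.6015
d((-18, -19), (9, -11)) = 28.1603

Closest pair: (11, -9) and (9, -11) with distance 2.8284

The closest pair is (11, -9) and (9, -11) with Euclidean distance 2.8284. For 10 points, brute-force pairwise comparison is shown above. For large n, the divide-and-conquer algorithm (sort by x, recurse on halves, check the dividing strip) achieves O(n log n).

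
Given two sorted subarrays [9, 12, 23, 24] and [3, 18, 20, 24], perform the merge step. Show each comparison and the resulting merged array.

Merging process:

Compare 9 vs 3: take 3 from right. Merged: [3]
Compare 9 vs 18: take 9 from left. Merged: [3, 9]
Compare 12 vs 18: take 12 from left. Merged: [3, 9, 12]
Compare 23 vs 18: take 18 from right. Merged: [3, 9, 12, 18]
Compare 23 vs 20: take 20 from right. Merged: [3, 9, 12, 18, 20]
Compare 23 vs 24: take 23 from left. Merged: [3, 9, 12, 18, 20, 23]
Compare 24 vs 24: take 24 from left. Merged: [3, 9, 12, 18, 20, 23, 24]
Append remaining from right: [24]. Merged: [3, 9, 12, 18, 20, 23, 24, 24]

Final merged array: [3, 9, 12, 18, 20, 23, 24, 24]
Total comparisons: 7

The merged array is [3, 9, 12, 18, 20, 23, 24, 24], requiring 7 comparisons. The merge step runs in O(n) time where n is the total number of elements.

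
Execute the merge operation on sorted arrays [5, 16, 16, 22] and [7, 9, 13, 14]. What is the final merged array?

Merging process:

Compare 5 vs 7: take 5 from left. Merged: [5]
Compare 16 vs 7: take 7 from right. Merged: [5, 7]
Compare 16 vs 9: take 9 from right. Merged: [5, 7, 9]
Compare 16 vs 13: take 13 from right. Merged: [5, 7, 9, 13]
Compare 16 vs 14: take 14 from right. Merged: [5, 7, 9, 13, 14]
Append remaining from left: [16, 16, 22]. Merged: [5, 7, 9, 13, 14, 16, 16, 22]

Final merged array: [5, 7, 9, 13, 14, 16, 16, 22]
Total comparisons: 5

The merged array is [5, 7, 9, 13, 14, 16, 16, 22], requiring 5 comparisons. The merge step runs in O(n) time where n is the total number of elements.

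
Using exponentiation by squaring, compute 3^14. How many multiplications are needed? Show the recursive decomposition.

Computing 3^14 by squaring (build up from 3^1; each line after the first costs one multiplication):

3^1 = 3
3^2 = (3^1)^2 = 3^2 = 9
3^3 = 3 * 3^2 = 3 * 9 = 27
3^6 = (3^3)^2 = 27^2 = 729
3^7 = 3 * 3^6 = 3 * 729 = 2187
3^14 = (3^7)^2 = 2187^2 = 4782969

Result: 4782969
Multiplications needed: 5 (5 lines after 3^1)

3^14 = 4782969. Using exponentiation by squaring, this requires 5 multiplications. The key idea: if the exponent is even, square the half-power; if odd, multiply by the base once.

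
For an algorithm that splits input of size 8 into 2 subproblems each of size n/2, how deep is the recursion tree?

For divide and conquer with division factor 2:

Problem sizes at each level:
Level 0: 8
Level 1: 4
Level 2: 2
Level 3: 1

The root is level 0 and the size-1 base case is level 3 (the tree spans levels 0 through 3, i.e. 4 levels counting the root), so the depth is the number of divisions: log_2(8) = 3

The recursion tree depth is log_2(8) = 3. At each level, the problem size is divided by 2, so it takes 3 divisions to reduce to a base case of size 1. The algorithm makes 2 recursive calls at each level.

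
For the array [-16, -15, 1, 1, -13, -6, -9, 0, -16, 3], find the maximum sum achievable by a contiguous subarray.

Using Kadane's algorithm on [-16, -15, 1, 1, -13, -6, -9, 0, -16, 3]:

Scanning through the array:
Position 1 (value -15): max_ending_here = -15, max_so_far = -15
Position 2 (value 1): max_ending_here = 1, max_so_far = 1
Position 3 (value 1): max_ending_here = 2, max_so_far = 2
Position 4 (value -13): max_ending_here = -11, max_so_far = 2
Position 5 (value -6): max_ending_here = -6, max_so_far = 2
Position 6 (value -9): max_ending_here = -9, max_so_far = 2
Position 7 (value 0): max_ending_here = 0, max_so_far = 2
Position 8 (value -16): max_ending_here = -16, max_so_far = 2
Position 9 (value 3): max_ending_here = 3, max_so_far = 3

Maximum subarray: [3]
Maximum sum: 3

The maximum subarray is [3] with sum 3. This subarray runs from index 9 to index 9.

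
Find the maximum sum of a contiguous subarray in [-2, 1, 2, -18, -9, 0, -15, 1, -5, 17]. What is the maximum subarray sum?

Using Kadane's algorithm on [-2, 1, 2, -18, -9, 0, -15, 1, -5, 17]:

Scanning through the array:
Position 1 (value 1): max_ending_here = 1, max_so_far = 1
Position 2 (value 2): max_ending_here = 3, max_so_far = 3
Position 3 (value -18): max_ending_here = -15, max_so_far = 3
Position 4 (value -9): max_ending_here = -9, max_so_far = 3
Position 5 (value 0): max_ending_here = 0, max_so_far = 3
Position 6 (value -15): max_ending_here = -15, max_so_far = 3
Position 7 (value 1): max_ending_here = 1, max_so_far = 3
Position 8 (value -5): max_ending_here = -4, max_so_far = 3
Position 9 (value 17): max_ending_here = 17, max_so_far = 17

Maximum subarray: [17]
Maximum sum: 17

The maximum subarray is [17] with sum 17. This subarray runs from index 9 to index 9.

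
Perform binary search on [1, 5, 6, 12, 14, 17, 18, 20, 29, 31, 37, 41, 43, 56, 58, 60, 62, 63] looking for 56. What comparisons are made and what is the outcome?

Binary search for 56 in [1, 5, 6, 12, 14, 17, 18, 20, 29, 31, 37, 41, 43, 56, 58, 60, 62, 63]:

lo=0, hi=17, mid=8, arr[mid]=29 -> 29 < 56, search right half
lo=9, hi=17, mid=13, arr[mid]=56 -> Found target at index 13!

Binary search finds 56 at index 13 after 2 comparisons. The search repeatedly halves the search space by comparing with the middle element.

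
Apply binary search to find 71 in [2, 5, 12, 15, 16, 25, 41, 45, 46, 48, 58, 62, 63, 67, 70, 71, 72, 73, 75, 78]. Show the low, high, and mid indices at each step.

Binary search for 71 in [2, 5, 12, 15, 16, 25, 41, 45, 46, 48, 58, 62, 63, 67, 70, 71, 72, 73, 75, 78]:

lo=0, hi=19, mid=9, arr[mid]=48 -> 48 < 71, search right half
lo=10, hi=19, mid=14, arr[mid]=70 -> 70 < 71, search right half
lo=15, hi=19, mid=17, arr[mid]=73 -> 73 > 71, search left half
lo=15, hi=16, mid=15, arr[mid]=71 -> Found target at index 15!

Binary search finds 71 at index 15 after 4 comparisons. The search repeatedly halves the search space by comparing with the middle element.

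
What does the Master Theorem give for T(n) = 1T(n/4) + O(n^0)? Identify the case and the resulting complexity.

Master Theorem for T(n) = 1T(n/4) + O(n^0):

a = 1, b = 4, c = 0
log_b(a) = log_4(1) = 0.0000

Case 2: c = 0 = log_4(1) = 0.0000
T(n) = O(n^0 log n) = O(log n)

For T(n) = 1T(n/4) + O(n^0): log_4(1) = 0.0000. This is Case 2 of the Master Theorem (c = log_b(a), equal work at all levels), giving O(log n).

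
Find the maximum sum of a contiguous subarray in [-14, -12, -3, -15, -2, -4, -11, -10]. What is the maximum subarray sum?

Using Kadane's algorithm on [-14, -12, -3, -15, -2, -4, -11, -10]:

Scanning through the array:
Position 1 (value -12): max_ending_here = -12, max_so_far = -12
Position 2 (value -3): max_ending_here = -3, max_so_far = -3
Position 3 (value -15): max_ending_here = -15, max_so_far = -3
Position 4 (value -2): max_ending_here = -2, max_so_far = -2
Position 5 (value -4): max_ending_here = -4, max_so_far = -2
Position 6 (value -11): max_ending_here = -11, max_so_far = -2
Position 7 (value -10): max_ending_here = -10, max_so_far = -2

Maximum subarray: [-2]
Maximum sum: -2

The maximum subarray is [-2] with sum -2. This subarray runs from index 4 to index 4.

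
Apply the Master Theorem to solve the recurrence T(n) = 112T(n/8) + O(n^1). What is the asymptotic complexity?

Master Theorem for T(n) = 112T(n/8) + O(n^1):

a = 112, b = 8, c = 1
log_b(a) = log_8(112) = 2.2691

Case 1: c = 1 < log_8(112) = 2.2691
T(n) = O(n^(log_8 112))

For T(n) = 112T(n/8) + O(n^1): log_8(112) = 2.2691. This is Case 1 of the Master Theorem (c < log_b(a), work dominated by leaves), giving O(n^(log_8 112)).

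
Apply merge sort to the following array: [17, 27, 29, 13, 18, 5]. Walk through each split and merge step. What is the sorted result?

Merge sort trace:

Split: [17, 27, 29, 13, 18, 5] -> [17, 27, 29] and [13, 18, 5]
  Split: [17, 27, 29] -> [17] and [27, 29]
    Split: [27, 29] -> [27] and [29]
    Merge: [27] + [29] -> [27, 29]
  Merge: [17] + [27, 29] -> [17, 27, 29]
  Split: [13, 18, 5] -> [13] and [18, 5]
    Split: [18, 5] -> [18] and [5]
    Merge: [18] + [5] -> [5, 18]
  Merge: [13] + [5, 18] -> [5, 13, 18]
Merge: [17, 27, 29] + [5, 13, 18] -> [5, 13, 17, 18, 27, 29]

Final sorted array: [5, 13, 17, 18, 27, 29]

The merge sort proceeds by recursively splitting the array and merging sorted halves.
After all merges, the sorted array is [5, 13, 17, 18, 27, 29].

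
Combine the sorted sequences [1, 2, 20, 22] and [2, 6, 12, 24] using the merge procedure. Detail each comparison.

Merging process:

Compare 1 vs 2: take 1 from left. Merged: [1]
Compare 2 vs 2: take 2 from left. Merged: [1, 2]
Compare 20 vs 2: take 2 from right. Merged: [1, 2, 2]
Compare 20 vs 6: take 6 from right. Merged: [1, 2, 2, 6]
Compare 20 vs 12: take 12 from right. Merged: [1, 2, 2, 6, 12]
Compare 20 vs 24: take 20 from left. Merged: [1, 2, 2, 6, 12, 20]
Compare 22 vs 24: take 22 from left. Merged: [1, 2, 2, 6, 12, 20, 22]
Append remaining from right: [24]. Merged: [1, 2, 2, 6, 12, 20, 22, 24]

Final merged array: [1, 2, 2, 6, 12, 20, 22, 24]
Total comparisons: 7

The merged array is [1, 2, 2, 6, 12, 20, 22, 24], requiring 7 comparisons. The merge step runs in O(n) time where n is the total number of elements.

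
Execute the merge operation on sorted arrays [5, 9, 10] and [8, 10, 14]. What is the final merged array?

Merging process:

Compare 5 vs 8: take 5 from left. Merged: [5]
Compare 9 vs 8: take 8 from right. Merged: [5, 8]
Compare 9 vs 10: take 9 from left. Merged: [5, 8, 9]
Compare 10 vs 10: take 10 from left. Merged: [5, 8, 9, 10]
Append remaining from right: [10, 14]. Merged: [5, 8, 9, 10, 10, 14]

Final merged array: [5, 8, 9, 10, 10, 14]
Total comparisons: 4

The merged array is [5, 8, 9, 10, 10, 14], requiring 4 comparisons. The merge step runs in O(n) time where n is the total number of elements.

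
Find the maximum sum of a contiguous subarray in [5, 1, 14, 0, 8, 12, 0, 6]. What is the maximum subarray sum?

Using Kadane's algorithm on [5, 1, 14, 0, 8, 12, 0, 6]:

Scanning through the array:
Position 1 (value 1): max_ending_here = 6, max_so_far = 6
Position 2 (value 14): max_ending_here = 20, max_so_far = 20
Position 3 (value 0): max_ending_here = 20, max_so_far = 20
Position 4 (value 8): max_ending_here = 28, max_so_far = 28
Position 5 (value 12): max_ending_here = 40, max_so_far = 40
Position 6 (value 0): max_ending_here = 40, max_so_far = 40
Position 7 (value 6): max_ending_here = 46, max_so_far = 46

Maximum subarray: [5, 1, 14, 0, 8, 12, 0, 6]
Maximum sum: 46

The maximum subarray is [5, 1, 14, 0, 8, 12, 0, 6] with sum 46. This subarray runs from index 0 to index 7.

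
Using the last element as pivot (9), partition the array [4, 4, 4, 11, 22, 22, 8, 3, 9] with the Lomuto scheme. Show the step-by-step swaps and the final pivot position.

Lomuto partition with pivot = 9:

Initial array: [4, 4, 4, 11, 22, 22, 8, 3, 9]

arr[0]=4 <= 9: swap with position 0, array becomes [4, 4, 4, 11, 22, 22, 8, 3, 9]
arr[1]=4 <= 9: swap with position 1, array becomes [4, 4, 4, 11, 22, 22, 8, 3, 9]
arr[2]=4 <= 9: swap with position 2, array becomes [4, 4, 4, 11, 22, 22, 8, 3, 9]
arr[3]=11 > 9: no swap
arr[4]=22 > 9: no swap
arr[5]=22 > 9: no swap
arr[6]=8 <= 9: swap with position 3, array becomes [4, 4, 4, 8, 22, 22, 11, 3, 9]
arr[7]=3 <= 9: swap with position 4, array becomes [4, 4, 4, 8, 3, 22, 11, 22, 9]

Place pivot at position 5: [4, 4, 4, 8, 3, 9, 11, 22, 22]
Pivot position: 5

After partitioning with pivot 9, the array becomes [4, 4, 4, 8, 3, 9, 11, 22, 22]. The pivot is placed at index 5. All elements to the left of the pivot are <= 9, and all elements to the right are > 9.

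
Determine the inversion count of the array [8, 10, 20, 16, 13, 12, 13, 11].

Finding inversions in [8, 10, 20, 16, 13, 12, 13, 11]:

(2, 3): arr[2]=20 > arr[3]=16
(2, 4): arr[2]=20 > arr[4]=13
(2, 5): arr[2]=20 > arr[5]=12
(2, 6): arr[2]=20 > arr[6]=13
(2, 7): arr[2]=20 > arr[7]=11
(3, 4): arr[3]=16 > arr[4]=13
(3, 5): arr[3]=16 > arr[5]=12
(3, 6): arr[3]=16 > arr[6]=13
(3, 7): arr[3]=16 > arr[7]=11
(4, 5): arr[4]=13 > arr[5]=12
(4, 7): arr[4]=13 > arr[7]=11
(5, 7): arr[5]=12 > arr[7]=11
(6, 7): arr[6]=13 > arr[7]=11

Total inversions: 13

The array has 13 inversion(s): (2,3), (2,4), (2,5), (2,6), (2,7), (3,4), (3,5), (3,6), (3,7), (4,5), (4,7), (5,7), (6,7). Each pair (i,j) satisfies i < j and arr[i] > arr[j].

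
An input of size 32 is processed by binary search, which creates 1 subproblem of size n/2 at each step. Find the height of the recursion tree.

For divide and conquer with division factor 2:

Problem sizes at each level:
Level 0: 32
Level 1: 16
Level 2: 8
Level 3: 4
Level 4: 2
Level 5: 1

The root is level 0 and the size-1 base case is level 5 (the tree spans levels 0 through 5, i.e. 6 levels counting the root), so the depth is the number of divisions: log_2(32) = 5

The recursion tree depth is log_2(32) = 5. At each level, the problem size is divided by 2, so it takes 5 divisions to reduce to a base case of size 1. The algorithm makes 1 recursive call at each level.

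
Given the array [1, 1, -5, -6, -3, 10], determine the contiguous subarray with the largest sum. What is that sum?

Using Kadane's algorithm on [1, 1, -5, -6, -3, 10]:

Scanning through the array:
Position 1 (value 1): max_ending_here = 2, max_so_far = 2
Position 2 (value -5): max_ending_here = -3, max_so_far = 2
Position 3 (value -6): max_ending_here = -6, max_so_far = 2
Position 4 (value -3): max_ending_here = -3, max_so_far = 2
Position 5 (value 10): max_ending_here = 10, max_so_far = 10

Maximum subarray: [10]
Maximum sum: 10

The maximum subarray is [10] with sum 10. This subarray runs from index 5 to index 5.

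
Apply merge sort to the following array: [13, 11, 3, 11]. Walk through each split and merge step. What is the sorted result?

Merge sort trace:

Split: [13, 11, 3, 11] -> [13, 11] and [3, 11]
  Split: [13, 11] -> [13] and [11]
  Merge: [13] + [11] -> [11, 13]
  Split: [3, 11] -> [3] and [11]
  Merge: [3] + [11] -> [3, 11]
Merge: [11, 13] + [3, 11] -> [3, 11, 11, 13]

Final sorted array: [3, 11, 11, 13]

The merge sort proceeds by recursively splitting the array and merging sorted halves.
After all merges, the sorted array is [3, 11, 11, 13].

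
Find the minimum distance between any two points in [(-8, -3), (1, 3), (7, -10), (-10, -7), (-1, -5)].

Computing all pairwise distances among 5 points:

d((-8, -3), (1, 3)) = 10.8167
d((-8, -3), (7, -10)) = 16.5529
d((-8, -3), (-10, -7)) = 4.4721 <-- minimum
d((-8, -3), (-1, -5)) = 7.2801
d((1, 3), (7, -10)) = 14.3178
d((1, 3), (-10, -7)) = 14.8661
d((1, 3), (-1, -5)) = 8.2462
d((7, -10), (-10, -7)) = 17.2627
d((7, -10), (-1, -5)) = 9.434
d((-10, -7), (-1, -5)) = 9.2195

Closest pair: (-8, -3) and (-10, -7) with distance 4.4721

The closest pair is (-8, -3) and (-10, -7) with Euclidean distance 4.4721. For 5 points, brute-force pairwise comparison is shown above. For large n, the divide-and-conquer algorithm (sort by x, recurse on halves, check the dividing strip) achieves O(n log n).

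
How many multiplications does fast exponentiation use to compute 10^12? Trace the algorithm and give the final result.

Computing 10^12 by squaring (build up from 10^1; each line after the first costs one multiplication):

10^1 = 10
10^2 = (10^1)^2 = 10^2 = 100
10^3 = 10 * 10^2 = 10 * 100 = 1000
10^6 = (10^3)^2 = 1000^2 = 1000000
10^12 = (10^6)^2 = 1000000^2 = 1000000000000

Result: 1000000000000
Multiplications needed: 4 (4 lines after 10^1)

10^12 = 1000000000000. Using exponentiation by squaring, this requires 4 multiplications. The key idea: if the exponent is even, square the half-power; if odd, multiply by the base once.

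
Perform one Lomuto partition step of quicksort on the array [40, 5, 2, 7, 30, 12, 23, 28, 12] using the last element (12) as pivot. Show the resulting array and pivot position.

Lomuto partition with pivot = 12:

Initial array: [40, 5, 2, 7, 30, 12, 23, 28, 12]

arr[0]=40 > 12: no swap
arr[1]=5 <= 12: swap with position 0, array becomes [5, 40, 2, 7, 30, 12, 23, 28, 12]
arr[2]=2 <= 12: swap with position 1, array becomes [5, 2, 40, 7, 30, 12, 23, 28, 12]
arr[3]=7 <= 12: swap with position 2, array becomes [5, 2, 7, 40, 30, 12, 23, 28, 12]
arr[4]=30 > 12: no swap
arr[5]=12 <= 12: swap with position 3, array becomes [5, 2, 7, 12, 30, 40, 23, 28, 12]
arr[6]=23 > 12: no swap
arr[7]=28 > 12: no swap

Place pivot at position 4: [5, 2, 7, 12, 12, 40, 23, 28, 30]
Pivot position: 4

After partitioning with pivot 12, the array becomes [5, 2, 7, 12, 12, 40, 23, 28, 30]. The pivot is placed at index 4. All elements to the left of the pivot are <= 12, and all elements to the right are > 12.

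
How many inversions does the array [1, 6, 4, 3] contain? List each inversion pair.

Finding inversions in [1, 6, 4, 3]:

(1, 2): arr[1]=6 > arr[2]=4
(1, 3): arr[1]=6 > arr[3]=3
(2, 3): arr[2]=4 > arr[3]=3

Total inversions: 3

The array has 3 inversion(s): (1,2), (1,3), (2,3). Each pair (i,j) satisfies i < j and arr[i] > arr[j].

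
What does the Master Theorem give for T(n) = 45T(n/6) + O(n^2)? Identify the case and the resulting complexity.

Master Theorem for T(n) = 45T(n/6) + O(n^2):

a = 45, b = 6, c = 2
log_b(a) = log_6(45) = 2.1245

Case 1: c = 2 < log_6(45) = 2.1245
T(n) = O(n^(log_6 45))

For T(n) = 45T(n/6) + O(n^2): log_6(45) = 2.1245. This is Case 1 of the Master Theorem (c < log_b(a), work dominated by leaves), giving O(n^(log_6 45)).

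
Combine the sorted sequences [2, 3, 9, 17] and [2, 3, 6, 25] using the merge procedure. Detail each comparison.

Merging process:

Compare 2 vs 2: take 2 from left. Merged: [2]
Compare 3 vs 2: take 2 from right. Merged: [2, 2]
Compare 3 vs 3: take 3 from left. Merged: [2, 2, 3]
Compare 9 vs 3: take 3 from right. Merged: [2, 2, 3, 3]
Compare 9 vs 6: take 6 from right. Merged: [2, 2, 3, 3, 6]
Compare 9 vs 25: take 9 from left. Merged: [2, 2, 3, 3, 6, 9]
Compare 17 vs 25: take 17 from left. Merged: [2, 2, 3, 3, 6, 9, 17]
Append remaining from right: [25]. Merged: [2, 2, 3, 3, 6, 9, 17, 25]

Final merged array: [2, 2, 3, 3, 6, 9, 17, 25]
Total comparisons: 7

The merged array is [2, 2, 3, 3, 6, 9, 17, 25], requiring 7 comparisons. The merge step runs in O(n) time where n is the total number of elements.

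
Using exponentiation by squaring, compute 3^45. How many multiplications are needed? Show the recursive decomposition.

Computing 3^45 by squaring (build up from 3^1; each line after the first costs one multiplication):

3^1 = 3
3^2 = (3^1)^2 = 3^2 = 9
3^4 = (3^2)^2 = 9^2 = 81
3^5 = 3 * 3^4 = 3 * 81 = 243
3^10 = (3^5)^2 = 243^2 = 59049
3^11 = 3 * 3^10 = 3 * 59049 = 177147
3^22 = (3^11)^2 = 177147^2 = 31381059609
3^44 = (3^22)^2 = 31381059609^2 = 984770902183611232881
3^45 = 3 * 3^44 = 3 * 984770902183611232881 = 2954312706550833698643

Result: 2954312706550833698643
Multiplications needed: 8 (8 lines after 3^1)

3^45 = 2954312706550833698643. Using exponentiation by squaring, this requires 8 multiplications. The key idea: if the exponent is even, square the half-power; if odd, multiply by the base once.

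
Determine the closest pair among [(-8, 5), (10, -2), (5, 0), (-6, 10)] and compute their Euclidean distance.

Computing all pairwise distances among 4 points:

d((-8, 5), (10, -2)) = 19.3132
d((-8, 5), (5, 0)) = 13.9284
d((-8, 5), (-6, 10)) = 5.3852 <-- minimum
d((10, -2), (5, 0)) = 5.3852 <-- minimum
d((10, -2), (-6, 10)) = 20.0
d((5, 0), (-6, 10)) = 14.8661

Minimum distance: 5.3852 (tie among 2 pairs: (-8, 5) and (-6, 10); (10, -2) and (5, 0))

The minimum Euclidean distance is 5.3852. There is a tie: 2 pairs achieve this minimum — (-8, 5) and (-6, 10); (10, -2) and (5, 0). Any of these is a valid closest pair. For 4 points, brute-force pairwise comparison is shown above. For large n, the divide-and-conquer algorithm (sort by x, recurse on halves, check the dividing strip) achieves O(n log n).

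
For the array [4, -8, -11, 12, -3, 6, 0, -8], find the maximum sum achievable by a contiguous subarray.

Using Kadane's algorithm on [4, -8, -11, 12, -3, 6, 0, -8]:

Scanning through the array:
Position 1 (value -8): max_ending_here = -4, max_so_far = 4
Position 2 (value -11): max_ending_here = -11, max_so_far = 4
Position 3 (value 12): max_ending_here = 12, max_so_far = 12
Position 4 (value -3): max_ending_here = 9, max_so_far = 12
Position 5 (value 6): max_ending_here = 15, max_so_far = 15
Position 6 (value 0): max_ending_here = 15, max_so_far = 15
Position 7 (value -8): max_ending_here = 7, max_so_far = 15

Maximum subarray: [12, -3, 6]
Maximum sum: 15

The maximum subarray is [12, -3, 6] with sum 15. This subarray runs from index 3 to index 5.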